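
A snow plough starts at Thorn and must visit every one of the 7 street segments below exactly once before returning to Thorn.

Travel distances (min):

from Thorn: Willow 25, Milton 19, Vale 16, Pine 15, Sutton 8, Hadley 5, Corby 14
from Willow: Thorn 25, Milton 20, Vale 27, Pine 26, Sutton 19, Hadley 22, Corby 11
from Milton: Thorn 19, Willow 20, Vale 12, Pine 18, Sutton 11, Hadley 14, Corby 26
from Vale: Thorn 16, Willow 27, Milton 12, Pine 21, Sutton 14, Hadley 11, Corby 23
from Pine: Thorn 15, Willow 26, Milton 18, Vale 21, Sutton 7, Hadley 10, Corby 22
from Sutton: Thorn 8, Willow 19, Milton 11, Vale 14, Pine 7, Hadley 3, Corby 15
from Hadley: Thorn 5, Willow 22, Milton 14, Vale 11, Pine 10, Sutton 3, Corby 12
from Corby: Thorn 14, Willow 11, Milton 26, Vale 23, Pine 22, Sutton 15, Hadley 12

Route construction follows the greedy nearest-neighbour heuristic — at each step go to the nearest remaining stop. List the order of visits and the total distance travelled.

Thorn → [Hadley:5 / Sutton:8 / Corby:14 / Pine:15 / Vale:16 / Milton:19 / Willow:25] → Hadley (5)
Hadley → [Sutton:3 / Pine:10 / Vale:11 / Corby:12 / Milton:14 / Willow:22] → Sutton (3)
Sutton → [Pine:7 / Milton:11 / Vale:14 / Corby:15 / Willow:19] → Pine (7)
Pine → [Milton:18 / Vale:21 / Corby:22 / Willow:26] → Milton (18)
Milton → [Vale:12 / Willow:20 / Corby:26] → Vale (12)
Vale → [Corby:23 / Willow:27] → Corby (23)
Corby → [Willow:11] → Willow (11)
Return Willow→Thorn: 25.
Total = 5 + 3 + 7 + 18 + 12 + 23 + 11 + 25 = 104.

104 min along Thorn → Hadley → Sutton → Pine → Milton → Vale → Corby → Willow → Thorn.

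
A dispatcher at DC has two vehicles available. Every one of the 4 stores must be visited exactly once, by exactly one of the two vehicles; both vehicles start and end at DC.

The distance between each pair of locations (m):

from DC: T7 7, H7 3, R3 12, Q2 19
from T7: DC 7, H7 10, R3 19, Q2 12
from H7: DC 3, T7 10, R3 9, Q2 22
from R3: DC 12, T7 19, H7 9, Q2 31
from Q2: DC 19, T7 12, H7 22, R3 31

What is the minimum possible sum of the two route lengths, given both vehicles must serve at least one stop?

Minimum combined distance: 62 m.

Check every non-empty split of the stops between the two vehicles; for each half take its own optimal tour:
  {T7} + {H7, R3, Q2}: 14 + 62 = 76
  {H7} + {T7, R3, Q2}: 6 + 62 = 68
  {T7, H7} + {R3, Q2}: 20 + 62 = 82
  {R3} + {T7, H7, Q2}: 24 + 44 = 68
  {T7, R3} + {H7, Q2}: 38 + 44 = 82
  {H7, R3} + {T7, Q2}: 24 + 38 = 62
  … (7 splits in total)
Best: vehicle 1 DC → H7 → R3 → DC = 24; vehicle 2 DC → T7 → Q2 → DC = 38; combined 62.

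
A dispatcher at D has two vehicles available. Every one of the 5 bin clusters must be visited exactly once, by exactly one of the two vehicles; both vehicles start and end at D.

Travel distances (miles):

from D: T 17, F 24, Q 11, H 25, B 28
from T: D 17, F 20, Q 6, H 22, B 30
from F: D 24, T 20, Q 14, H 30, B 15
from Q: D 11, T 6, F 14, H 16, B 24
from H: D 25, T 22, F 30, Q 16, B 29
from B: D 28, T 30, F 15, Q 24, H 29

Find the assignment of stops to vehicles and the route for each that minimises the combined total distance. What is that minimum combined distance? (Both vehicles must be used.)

Minimum combined distance: 127 miles.

Try each way of splitting the stops between the two vehicles (each non-empty) and, for each split, find the best tour for each vehicle:
  {T} + {F, Q, H, B}: 34 + 94 = 128
  {F} + {T, Q, H, B}: 48 + 96 = 144
  {T, F} + {Q, H, B}: 61 + 84 = 145
  {Q} + {T, F, H, B}: 22 + 106 = 128
  {T, Q} + {F, H, B}: 34 + 93 = 127
  {F, Q} + {T, H, B}: 49 + 96 = 145
  … (15 splits in total)
Best: vehicle 1 D → T → Q → D = 34; vehicle 2 D → F → B → H → D = 93; combined 127.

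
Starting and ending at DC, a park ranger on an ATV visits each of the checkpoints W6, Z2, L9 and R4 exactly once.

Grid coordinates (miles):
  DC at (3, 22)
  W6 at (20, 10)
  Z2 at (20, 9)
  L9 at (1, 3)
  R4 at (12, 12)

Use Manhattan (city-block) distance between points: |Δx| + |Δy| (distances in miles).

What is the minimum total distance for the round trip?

With 4 stops there are 4!/2 = 12 distinct round trips (a route and its reverse cost the same).
DC - W6 - Z2 - L9 - R4 - DC: 29+1+25+20+19 = 94
DC - W6 - Z2 - R4 - L9 - DC: 29+1+11+20+21 = 82
DC - W6 - L9 - Z2 - R4 - DC: 29+26+25+11+19 = 110
DC - W6 - L9 - R4 - Z2 - DC: 29+26+20+11+30 = 116
DC - W6 - R4 - Z2 - L9 - DC: 29+10+11+25+21 = 96
DC - W6 - R4 - L9 - Z2 - DC: 29+10+20+25+30 = 114
DC - Z2 - W6 - L9 - R4 - DC: 30+1+26+20+19 = 96
DC - Z2 - W6 - R4 - L9 - DC: 30+1+10+20+21 = 82
DC - Z2 - L9 - W6 - R4 - DC: 30+25+26+10+19 = 110
DC - Z2 - R4 - W6 - L9 - DC: 30+11+10+26+21 = 98
DC - L9 - W6 - Z2 - R4 - DC: 21+26+1+11+19 = 78
DC - L9 - Z2 - W6 - R4 - DC: 21+25+1+10+19 = 76
The minimum is 76.
One optimal route: DC → L9 → Z2 → W6 → R4 → DC (or its reverse).

Shortest round trip = 76 miles.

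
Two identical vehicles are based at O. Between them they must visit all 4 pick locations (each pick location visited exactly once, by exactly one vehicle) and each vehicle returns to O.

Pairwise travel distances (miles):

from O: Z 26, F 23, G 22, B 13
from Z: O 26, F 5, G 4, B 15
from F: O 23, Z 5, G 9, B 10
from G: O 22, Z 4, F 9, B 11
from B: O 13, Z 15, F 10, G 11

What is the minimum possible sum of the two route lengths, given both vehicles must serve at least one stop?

Minimum combined distance: 80 miles.

There are 2^3 − 1 = 7 ways to divide the 4 stops into two non-empty groups. For each, the best each vehicle can do is its own shortest tour through its group:
  {Z} + {F, G, B}: 52 + 54 = 106
  {F} + {Z, G, B}: 46 + 54 = 100
  {Z, F} + {G, B}: 54 + 46 = 100
  {G} + {Z, F, B}: 44 + 54 = 98
  {Z, G} + {F, B}: 52 + 46 = 98
  {F, G} + {Z, B}: 54 + 54 = 108
  … (7 splits in total)
  {Z, F, G} + {B}: 54 + 26 = 80  ← best
Best: vehicle 1 O → F → Z → G → O = 54; vehicle 2 O → B → O = 26; combined 80.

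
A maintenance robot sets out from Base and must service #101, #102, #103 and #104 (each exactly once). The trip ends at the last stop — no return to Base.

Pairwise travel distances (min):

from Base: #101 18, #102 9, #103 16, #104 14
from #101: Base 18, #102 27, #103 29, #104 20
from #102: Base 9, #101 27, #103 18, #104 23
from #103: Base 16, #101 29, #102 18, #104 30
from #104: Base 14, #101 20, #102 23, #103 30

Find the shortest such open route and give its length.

76 min — the minimum one-way total.

There are 4! = 24 possible orderings.
Base - #101 - #102 - #103 - #104: 18+27+18+30 = 93
Base - #101 - #102 - #104 - #103: 18+27+23+30 = 98
Base - #101 - #103 - #102 - #104: 18+29+18+23 = 88
Base - #101 - #103 - #104 - #102: 18+29+30+23 = 100
Base - #101 - #104 - #102 - #103: 18+20+23+18 = 79
Base - #101 - #104 - #103 - #102: 18+20+30+18 = 86
Base - #102 - #101 - #103 - #104: 9+27+29+30 = 95
Base - #102 - #101 - #104 - #103: 9+27+20+30 = 86
Base - #102 - #103 - #101 - #104: 9+18+29+20 = 76
Base - #102 - #103 - #104 - #101: 9+18+30+20 = 77
Base - #102 - #104 - #101 - #103: 9+23+20+29 = 81
Base - #102 - #104 - #103 - #101: 9+23+30+29 = 91
Base - #103 - #101 - #102 - #104: 16+29+27+23 = 95
Base - #103 - #101 - #104 - #102: 16+29+20+23 = 88
… (10 more)
The minimum is 76.
One shortest path: Base → #102 → #103 → #101 → #104.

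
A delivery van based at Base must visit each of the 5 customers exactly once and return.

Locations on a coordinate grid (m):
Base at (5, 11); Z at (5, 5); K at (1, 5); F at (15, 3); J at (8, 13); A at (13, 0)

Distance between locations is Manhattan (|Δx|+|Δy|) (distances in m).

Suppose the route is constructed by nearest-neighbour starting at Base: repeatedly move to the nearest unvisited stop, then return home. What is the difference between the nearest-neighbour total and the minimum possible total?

6 m longer than the optimal tour.

Base: J=5, Z=6, K=10, F=18, A=19 ⇒ J
J: Z=11, K=15, F=17, A=18 ⇒ Z
Z: K=4, F=12, A=13 ⇒ K
K: F=16, A=17 ⇒ F
F: A=5 ⇒ A
NN route Base → J → Z → K → F → A → Base costs 60.
Optimal: Base → Z → K → F → A → J → Base costs 54 (by enumerating all 60 distinct tours).
Excess = 60 − 54 = 6.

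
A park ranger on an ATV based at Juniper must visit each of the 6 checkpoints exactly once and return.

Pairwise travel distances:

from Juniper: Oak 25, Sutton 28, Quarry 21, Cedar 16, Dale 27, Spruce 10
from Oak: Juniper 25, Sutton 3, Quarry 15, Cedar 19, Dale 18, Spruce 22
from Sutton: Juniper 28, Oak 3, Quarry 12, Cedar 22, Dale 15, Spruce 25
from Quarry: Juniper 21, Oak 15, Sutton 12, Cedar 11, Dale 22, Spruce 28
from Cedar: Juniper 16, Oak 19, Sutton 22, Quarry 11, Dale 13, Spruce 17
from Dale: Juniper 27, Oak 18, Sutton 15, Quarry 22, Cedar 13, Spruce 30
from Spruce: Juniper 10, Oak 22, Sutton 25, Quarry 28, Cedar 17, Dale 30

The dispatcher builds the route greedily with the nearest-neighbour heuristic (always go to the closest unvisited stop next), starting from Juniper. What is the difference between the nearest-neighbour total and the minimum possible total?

Juniper: Spruce=10, Cedar=16, Quarry=21, Oak=25, Dale=27, Sutton=28 ⇒ Spruce
Spruce: Cedar=17, Oak=22, Sutton=25, Quarry=28, Dale=30 ⇒ Cedar
Cedar: Quarry=11, Dale=13, Oak=19, Sutton=22 ⇒ Quarry
Quarry: Sutton=12, Oak=15, Dale=22 ⇒ Sutton
Sutton: Oak=3, Dale=15 ⇒ Oak
Oak: Dale=18 ⇒ Dale
NN route Juniper → Spruce → Cedar → Quarry → Sutton → Oak → Dale → Juniper costs 98.
Optimal: Juniper → Quarry → Oak → Sutton → Dale → Cedar → Spruce → Juniper costs 94 (by enumerating all 360 distinct tours).
Excess = 98 − 94 = 4.

Excess over optimum: 4.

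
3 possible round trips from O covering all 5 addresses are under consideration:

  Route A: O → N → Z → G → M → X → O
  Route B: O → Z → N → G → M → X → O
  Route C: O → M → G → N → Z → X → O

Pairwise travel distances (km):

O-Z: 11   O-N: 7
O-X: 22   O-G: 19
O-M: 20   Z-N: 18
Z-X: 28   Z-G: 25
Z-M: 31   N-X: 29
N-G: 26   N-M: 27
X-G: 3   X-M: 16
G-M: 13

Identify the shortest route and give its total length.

Shortest is Route A, total 101 km.

Route A: 7 + 18 + 25 + 13 + 16 + 22 = 101
Route B: 11 + 18 + 26 + 13 + 16 + 22 = 106
Route C: 20 + 13 + 26 + 18 + 28 + 22 = 127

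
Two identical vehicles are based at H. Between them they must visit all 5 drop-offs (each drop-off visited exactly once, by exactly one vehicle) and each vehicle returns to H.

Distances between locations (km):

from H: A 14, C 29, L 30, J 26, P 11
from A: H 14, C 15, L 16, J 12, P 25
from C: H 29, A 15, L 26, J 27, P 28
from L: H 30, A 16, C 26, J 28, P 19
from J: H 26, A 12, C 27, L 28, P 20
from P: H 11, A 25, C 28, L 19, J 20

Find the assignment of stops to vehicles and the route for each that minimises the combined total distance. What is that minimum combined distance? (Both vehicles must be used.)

Check every non-empty split of the stops between the two vehicles; for each half take its own optimal tour:
  {A} + {C, L, J, P}: 28 + 109 = 137
  {C} + {A, L, J, P}: 58 + 84 = 142
  {A, C} + {L, J, P}: 58 + 84 = 142
  {L} + {A, C, J, P}: 60 + 87 = 147
  {A, L} + {C, J, P}: 60 + 87 = 147
  {C, L} + {A, J, P}: 85 + 57 = 142
  … (15 splits in total)
  {A, C, L, J} + {P}: 109 + 22 = 131  ← best
Best: vehicle 1 H → A → C → L → J → H = 109; vehicle 2 H → P → H = 22; combined 131.

131 km — the smallest possible combined total.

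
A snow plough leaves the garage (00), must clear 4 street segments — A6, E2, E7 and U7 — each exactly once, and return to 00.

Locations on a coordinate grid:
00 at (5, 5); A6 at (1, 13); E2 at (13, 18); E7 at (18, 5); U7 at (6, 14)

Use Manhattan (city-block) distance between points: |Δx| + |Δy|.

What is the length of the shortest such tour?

Shortest round trip = 60.

00→A6→E2→E7→U7→00: 12+17+18+21+10 = 78
00→A6→E2→U7→E7→00: 12+17+11+21+13 = 74
00→A6→E7→E2→U7→00: 12+25+18+11+10 = 76
00→A6→E7→U7→E2→00: 12+25+21+11+21 = 90
00→A6→U7→E2→E7→00: 12+6+11+18+13 = 60
00→A6→U7→E7→E2→00: 12+6+21+18+21 = 78
00→E2→A6→E7→U7→00: 21+17+25+21+10 = 94
00→E2→A6→U7→E7→00: 21+17+6+21+13 = 78
00→E2→E7→A6→U7→00: 21+18+25+6+10 = 80
00→E2→U7→A6→E7→00: 21+11+6+25+13 = 76
00→E7→A6→E2→U7→00: 13+25+17+11+10 = 76
00→E7→E2→A6→U7→00: 13+18+17+6+10 = 64
The minimum is 60.
One optimal route: 00 → A6 → U7 → E2 → E7 → 00 (or its reverse).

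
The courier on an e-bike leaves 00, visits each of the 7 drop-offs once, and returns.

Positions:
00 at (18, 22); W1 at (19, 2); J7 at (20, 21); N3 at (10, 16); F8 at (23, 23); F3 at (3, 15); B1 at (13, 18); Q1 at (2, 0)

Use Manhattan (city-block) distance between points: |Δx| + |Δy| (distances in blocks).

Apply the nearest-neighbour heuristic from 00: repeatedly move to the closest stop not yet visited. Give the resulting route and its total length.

92 blocks along 00 → J7 → F8 → B1 → N3 → F3 → Q1 → W1 → 00.

At 00 the remaining stops are J7 3, F8 6, B1 9, N3 14, W1 21, F3 22, Q1 38; go to J7.
At J7 the remaining stops are F8 5, B1 10, N3 15, W1 20, F3 23, Q1 39; go to F8.
At F8 the remaining stops are B1 15, N3 20, W1 25, F3 28, Q1 44; go to B1.
At B1 the remaining stops are N3 5, F3 13, W1 22, Q1 29; go to N3.
At N3 the remaining stops are F3 8, W1 23, Q1 24; go to F3.
At F3 the remaining stops are Q1 16, W1 29; go to Q1.
At Q1 the remaining stops are W1 19; go to W1.
Return W1→00: 21.
Total = 3 + 5 + 15 + 5 + 8 + 16 + 19 + 21 = 92.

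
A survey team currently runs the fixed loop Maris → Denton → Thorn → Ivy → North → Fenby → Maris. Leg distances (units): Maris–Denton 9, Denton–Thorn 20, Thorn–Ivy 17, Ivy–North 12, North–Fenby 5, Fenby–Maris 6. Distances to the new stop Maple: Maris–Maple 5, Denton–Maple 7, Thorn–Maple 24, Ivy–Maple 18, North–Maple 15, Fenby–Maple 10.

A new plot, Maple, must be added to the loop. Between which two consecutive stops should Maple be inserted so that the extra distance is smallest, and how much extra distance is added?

Insertion cost between consecutive stops i–j is d(i,Maple) + d(Maple,j) − d(i,j):
  between Maris and Denton: 5 + 7 − 9 = 3
  between Denton and Thorn: 7 + 24 − 20 = 11
  between Thorn and Ivy: 24 + 18 − 17 = 25
  between Ivy and North: 18 + 15 − 12 = 21
  between North and Fenby: 15 + 10 − 5 = 20
  between Fenby and Maris: 10 + 5 − 6 = 9
Cheapest insertion is between Maris and Denton, adding 3.
New total = 69 + 3 = 72.

+3 — insert Maple between Maris and Denton.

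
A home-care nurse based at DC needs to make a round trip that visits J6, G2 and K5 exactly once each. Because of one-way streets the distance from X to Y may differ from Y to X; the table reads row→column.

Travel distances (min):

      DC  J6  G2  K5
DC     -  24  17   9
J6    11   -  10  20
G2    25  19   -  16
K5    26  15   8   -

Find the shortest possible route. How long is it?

DC → J6 → G2 → K5 → DC: 24+10+16+26 = 76
DC → J6 → K5 → G2 → DC: 24+20+8+25 = 77
DC → G2 → J6 → K5 → DC: 17+19+20+26 = 82
DC → G2 → K5 → J6 → DC: 17+16+15+11 = 59
DC → K5 → J6 → G2 → DC: 9+15+10+25 = 59
DC → K5 → G2 → J6 → DC: 9+8+19+11 = 47
The minimum is 47.
One optimal route: DC → K5 → G2 → J6 → DC.

47 min — the shortest possible round trip.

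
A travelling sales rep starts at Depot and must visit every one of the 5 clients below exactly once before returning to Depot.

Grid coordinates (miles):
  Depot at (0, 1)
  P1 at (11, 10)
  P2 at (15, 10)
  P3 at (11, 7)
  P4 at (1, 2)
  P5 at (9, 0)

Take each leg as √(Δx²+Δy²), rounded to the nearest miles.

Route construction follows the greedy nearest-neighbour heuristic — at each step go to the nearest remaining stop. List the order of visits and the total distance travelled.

From Depot: distances to unvisited — P4=1, P5=9, P3=13, P1=14, P2=17. Nearest is P4 (1).
From P4: distances to unvisited — P5=8, P3=11, P1=13, P2=16. Nearest is P5 (8).
From P5: distances to unvisited — P3=7, P1=10, P2=12. Nearest is P3 (7).
From P3: distances to unvisited — P1=3, P2=5. Nearest is P1 (3).
From P1: distances to unvisited — P2=4. Nearest is P2 (4).
Return P2→Depot: 17.
Total = 1 + 8 + 7 + 3 + 4 + 17 = 40.

Nearest-neighbour total = 40 miles; route Depot → P4 → P5 → P3 → P1 → P2 → Depot.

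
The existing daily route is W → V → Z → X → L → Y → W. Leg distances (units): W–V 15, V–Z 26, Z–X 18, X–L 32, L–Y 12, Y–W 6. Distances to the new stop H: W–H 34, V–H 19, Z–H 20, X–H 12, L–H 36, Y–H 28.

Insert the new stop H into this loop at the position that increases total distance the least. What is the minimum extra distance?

+13 — insert H between V and Z.

Insertion cost between consecutive stops i–j is d(i,H) + d(H,j) − d(i,j):
  between W and V: 34 + 19 − 15 = 38
  between V and Z: 19 + 20 − 26 = 13
  between Z and X: 20 + 12 − 18 = 14
  between X and L: 12 + 36 − 32 = 16
  between L and Y: 36 + 28 − 12 = 52
  between Y and W: 28 + 34 − 6 = 56
Cheapest insertion is between V and Z, adding 13.
New total = 109 + 13 = 122.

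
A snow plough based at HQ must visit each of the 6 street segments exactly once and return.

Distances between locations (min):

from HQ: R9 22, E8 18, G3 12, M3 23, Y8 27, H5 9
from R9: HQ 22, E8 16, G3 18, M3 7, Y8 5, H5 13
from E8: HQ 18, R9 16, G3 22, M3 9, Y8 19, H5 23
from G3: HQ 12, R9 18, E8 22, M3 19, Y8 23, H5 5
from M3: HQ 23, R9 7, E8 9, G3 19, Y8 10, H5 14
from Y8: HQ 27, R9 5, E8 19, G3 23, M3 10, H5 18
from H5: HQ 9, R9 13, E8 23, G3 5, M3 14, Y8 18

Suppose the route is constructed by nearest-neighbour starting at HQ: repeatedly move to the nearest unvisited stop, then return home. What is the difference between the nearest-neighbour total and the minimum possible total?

2 min longer than the optimal tour.

From HQ: H5=9, G3=12, E8=18, R9=22, M3=23, Y8=27 → choose H5 (9).
From H5: G3=5, R9=13, M3=14, Y8=18, E8=23 → choose G3 (5).
From G3: R9=18, M3=19, E8=22, Y8=23 → choose R9 (18).
From R9: Y8=5, M3=7, E8=16 → choose Y8 (5).
From Y8: M3=10, E8=19 → choose M3 (10).
From M3: E8=9 → choose E8 (9).
NN route HQ → H5 → G3 → R9 → Y8 → M3 → E8 → HQ costs 74.
Optimal: HQ → E8 → M3 → Y8 → R9 → H5 → G3 → HQ costs 72 (by enumerating all 360 distinct tours).
Excess = 74 − 72 = 2.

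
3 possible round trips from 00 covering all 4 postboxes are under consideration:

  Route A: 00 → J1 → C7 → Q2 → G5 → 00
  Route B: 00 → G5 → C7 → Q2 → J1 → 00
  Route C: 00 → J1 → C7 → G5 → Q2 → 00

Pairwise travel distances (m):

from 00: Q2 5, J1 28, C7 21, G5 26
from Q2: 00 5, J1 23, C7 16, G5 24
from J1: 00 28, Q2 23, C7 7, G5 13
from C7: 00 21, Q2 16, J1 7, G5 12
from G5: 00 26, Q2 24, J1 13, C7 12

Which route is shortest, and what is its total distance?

76 m — Route C is the shortest.

Route A: 28 + 7 + 16 + 24 + 26 = 101
Route B: 26 + 12 + 16 + 23 + 28 = 105
Route C: 28 + 7 + 12 + 24 + 5 = 76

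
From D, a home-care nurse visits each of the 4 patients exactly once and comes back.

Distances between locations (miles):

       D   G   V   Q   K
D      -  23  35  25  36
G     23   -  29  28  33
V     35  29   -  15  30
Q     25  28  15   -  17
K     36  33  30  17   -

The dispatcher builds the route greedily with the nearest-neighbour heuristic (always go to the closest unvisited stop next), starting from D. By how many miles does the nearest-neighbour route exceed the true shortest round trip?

12 miles longer than the optimal tour.

From D: G=23, Q=25, V=35, K=36 → choose G (23).
From G: Q=28, V=29, K=33 → choose Q (28).
From Q: V=15, K=17 → choose V (15).
From V: K=30 → choose K (30).
NN route D → G → Q → V → K → D costs 132.
Optimal: D → G → V → Q → K → D costs 120 (by enumerating all 12 distinct tours).
Excess = 132 − 120 = 12.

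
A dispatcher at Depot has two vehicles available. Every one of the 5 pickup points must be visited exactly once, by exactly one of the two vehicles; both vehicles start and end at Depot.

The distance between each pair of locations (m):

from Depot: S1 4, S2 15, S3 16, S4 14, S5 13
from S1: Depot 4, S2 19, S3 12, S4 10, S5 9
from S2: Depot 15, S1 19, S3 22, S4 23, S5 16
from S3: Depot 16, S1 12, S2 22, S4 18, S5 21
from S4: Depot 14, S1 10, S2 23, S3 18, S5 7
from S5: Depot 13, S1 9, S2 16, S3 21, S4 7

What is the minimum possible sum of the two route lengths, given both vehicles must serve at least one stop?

80 m — the smallest possible combined total.

Try each way of splitting the stops between the two vehicles (each non-empty) and, for each split, find the best tour for each vehicle:
  {S1} + {S2, S3, S4, S5}: 8 + 72 = 80
  {S2} + {S1, S3, S4, S5}: 30 + 54 = 84
  {S1, S2} + {S3, S4, S5}: 38 + 54 = 92
  {S3} + {S1, S2, S4, S5}: 32 + 52 = 84
  {S1, S3} + {S2, S4, S5}: 32 + 52 = 84
  {S2, S3} + {S1, S4, S5}: 53 + 34 = 87
  … (15 splits in total)
Best: vehicle 1 Depot → S1 → Depot = 8; vehicle 2 Depot → S2 → S5 → S4 → S3 → Depot = 72; combined 80.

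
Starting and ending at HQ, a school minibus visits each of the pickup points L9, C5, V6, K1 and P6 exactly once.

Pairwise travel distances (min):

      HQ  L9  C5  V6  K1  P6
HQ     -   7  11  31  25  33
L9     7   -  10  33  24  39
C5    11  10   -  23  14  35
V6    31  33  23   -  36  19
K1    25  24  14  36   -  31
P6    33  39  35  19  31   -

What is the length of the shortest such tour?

There are 60 distinct closed tours to check (reversals are equivalent).
HQ→L9→C5→V6→K1→P6→HQ: 7+10+23+36+31+33 = 140
HQ→L9→C5→V6→P6→K1→HQ: 7+10+23+19+31+25 = 115
HQ→L9→C5→K1→V6→P6→HQ: 7+10+14+36+19+33 = 119
HQ→L9→C5→K1→P6→V6→HQ: 7+10+14+31+19+31 = 112
HQ→L9→C5→P6→V6→K1→HQ: 7+10+35+19+36+25 = 132
HQ→L9→C5→P6→K1→V6→HQ: 7+10+35+31+36+31 = 150
HQ→L9→V6→C5→K1→P6→HQ: 7+33+23+14+31+33 = 141
HQ→L9→V6→C5→P6→K1→HQ: 7+33+23+35+31+25 = 154
HQ→L9→V6→K1→C5→P6→HQ: 7+33+36+14+35+33 = 158
HQ→L9→V6→K1→P6→C5→HQ: 7+33+36+31+35+11 = 153
HQ→L9→V6→P6→C5→K1→HQ: 7+33+19+35+14+25 = 133
HQ→L9→V6→P6→K1→C5→HQ: 7+33+19+31+14+11 = 115
HQ→L9→K1→C5→V6→P6→HQ: 7+24+14+23+19+33 = 120
HQ→L9→K1→C5→P6→V6→HQ: 7+24+14+35+19+31 = 130
… (46 more)
The minimum is 112.
One optimal route: HQ → L9 → C5 → K1 → P6 → V6 → HQ (or its reverse).

Minimum total distance: 112 min.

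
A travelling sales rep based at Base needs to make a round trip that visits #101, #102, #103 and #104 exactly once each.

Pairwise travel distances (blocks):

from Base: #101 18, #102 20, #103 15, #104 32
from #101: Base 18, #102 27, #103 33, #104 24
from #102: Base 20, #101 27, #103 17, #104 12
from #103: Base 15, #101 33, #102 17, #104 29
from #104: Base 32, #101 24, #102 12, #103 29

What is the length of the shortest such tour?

Minimum total distance: 86 blocks.

Base→#101→#102→#103→#104→Base: 18+27+17+29+32 = 123
Base→#101→#102→#104→#103→Base: 18+27+12+29+15 = 101
Base→#101→#103→#102→#104→Base: 18+33+17+12+32 = 112
Base→#101→#103→#104→#102→Base: 18+33+29+12+20 = 112
Base→#101→#104→#102→#103→Base: 18+24+12+17+15 = 86
Base→#101→#104→#103→#102→Base: 18+24+29+17+20 = 108
Base→#102→#101→#103→#104→Base: 20+27+33+29+32 = 141
Base→#102→#101→#104→#103→Base: 20+27+24+29+15 = 115
Base→#102→#103→#101→#104→Base: 20+17+33+24+32 = 126
Base→#102→#104→#101→#103→Base: 20+12+24+33+15 = 104
Base→#103→#101→#102→#104→Base: 15+33+27+12+32 = 119
Base→#103→#102→#101→#104→Base: 15+17+27+24+32 = 115
The minimum is 86.
One optimal route: Base → #101 → #104 → #102 → #103 → Base (or its reverse).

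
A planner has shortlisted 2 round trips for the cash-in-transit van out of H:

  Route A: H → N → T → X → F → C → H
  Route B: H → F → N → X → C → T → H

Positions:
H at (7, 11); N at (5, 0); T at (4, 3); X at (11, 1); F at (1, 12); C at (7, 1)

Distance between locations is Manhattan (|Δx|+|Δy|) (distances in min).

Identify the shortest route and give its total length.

Route A: 13 + 4 + 9 + 21 + 17 + 10 = 74
Route B: 7 + 16 + 7 + 4 + 5 + 11 = 50

Shortest is Route B, total 50 min.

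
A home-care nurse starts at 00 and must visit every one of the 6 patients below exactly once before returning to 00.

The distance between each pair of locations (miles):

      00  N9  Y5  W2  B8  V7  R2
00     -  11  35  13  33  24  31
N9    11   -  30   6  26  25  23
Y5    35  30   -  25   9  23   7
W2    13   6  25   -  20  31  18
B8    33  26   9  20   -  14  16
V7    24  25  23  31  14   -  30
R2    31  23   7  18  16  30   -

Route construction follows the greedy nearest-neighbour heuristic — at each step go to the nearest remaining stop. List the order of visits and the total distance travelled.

00 → [N9:11 / W2:13 / V7:24 / R2:31 / B8:33 / Y5:35] → N9 (11)
N9 → [W2:6 / R2:23 / V7:25 / B8:26 / Y5:30] → W2 (6)
W2 → [R2:18 / B8:20 / Y5:25 / V7:31] → R2 (18)
R2 → [Y5:7 / B8:16 / V7:30] → Y5 (7)
Y5 → [B8:9 / V7:23] → B8 (9)
B8 → [V7:14] → V7 (14)
Return V7→00: 24.
Total = 11 + 6 + 18 + 7 + 9 + 14 + 24 = 89.

89 miles along 00 → N9 → W2 → R2 → Y5 → B8 → V7 → 00.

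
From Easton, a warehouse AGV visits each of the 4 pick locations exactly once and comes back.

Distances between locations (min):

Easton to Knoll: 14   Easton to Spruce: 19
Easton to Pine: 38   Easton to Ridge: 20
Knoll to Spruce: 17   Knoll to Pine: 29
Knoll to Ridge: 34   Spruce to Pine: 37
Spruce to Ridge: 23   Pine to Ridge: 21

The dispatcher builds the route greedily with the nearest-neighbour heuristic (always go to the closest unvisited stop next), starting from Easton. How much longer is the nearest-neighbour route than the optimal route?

Excess over optimum: 7 min.

From Easton: Knoll=14, Spruce=19, Ridge=20, Pine=38 → choose Knoll (14).
From Knoll: Spruce=17, Pine=29, Ridge=34 → choose Spruce (17).
From Spruce: Ridge=23, Pine=37 → choose Ridge (23).
From Ridge: Pine=21 → choose Pine (21).
NN route Easton → Knoll → Spruce → Ridge → Pine → Easton costs 113.
Optimal: Easton → Knoll → Pine → Ridge → Spruce → Easton costs 106 (by enumerating all 12 distinct tours).
Excess = 113 − 106 = 7.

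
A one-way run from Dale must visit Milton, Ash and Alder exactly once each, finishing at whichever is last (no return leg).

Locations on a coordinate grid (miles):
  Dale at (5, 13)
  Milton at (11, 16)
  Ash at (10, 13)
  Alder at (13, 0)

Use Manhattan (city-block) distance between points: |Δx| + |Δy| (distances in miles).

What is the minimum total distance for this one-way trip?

There are 3! = 6 possible orderings.
Dale→Milton→Ash→Alder: 9+4+16 = 29
Dale→Milton→Alder→Ash: 9+18+16 = 43
Dale→Ash→Milton→Alder: 5+4+18 = 27
Dale→Ash→Alder→Milton: 5+16+18 = 39
Dale→Alder→Milton→Ash: 21+18+4 = 43
Dale→Alder→Ash→Milton: 21+16+4 = 41
The minimum is 27.
One shortest path: Dale → Ash → Milton → Alder.

27 miles — the minimum one-way total.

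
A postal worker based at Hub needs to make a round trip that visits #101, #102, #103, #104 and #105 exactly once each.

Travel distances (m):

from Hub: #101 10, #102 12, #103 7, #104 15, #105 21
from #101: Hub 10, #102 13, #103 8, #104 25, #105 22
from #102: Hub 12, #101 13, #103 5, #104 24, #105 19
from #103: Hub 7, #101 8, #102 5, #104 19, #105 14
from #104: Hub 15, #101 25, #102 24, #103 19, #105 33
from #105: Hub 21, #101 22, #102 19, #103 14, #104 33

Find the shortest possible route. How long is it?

With 5 stops there are 5!/2 = 60 distinct round trips (a route and its reverse cost the same).
Hub → #101 → #102 → #103 → #104 → #105 → Hub: 10+13+5+19+33+21 = 101
Hub → #101 → #102 → #103 → #105 → #104 → Hub: 10+13+5+14+33+15 = 90
Hub → #101 → #102 → #104 → #103 → #105 → Hub: 10+13+24+19+14+21 = 101
Hub → #101 → #102 → #104 → #105 → #103 → Hub: 10+13+24+33+14+7 = 101
Hub → #101 → #102 → #105 → #103 → #104 → Hub: 10+13+19+14+19+15 = 90
Hub → #101 → #102 → #105 → #104 → #103 → Hub: 10+13+19+33+19+7 = 101
Hub → #101 → #103 → #102 → #104 → #105 → Hub: 10+8+5+24+33+21 = 101
Hub → #101 → #103 → #102 → #105 → #104 → Hub: 10+8+5+19+33+15 = 90
Hub → #101 → #103 → #104 → #102 → #105 → Hub: 10+8+19+24+19+21 = 101
Hub → #101 → #103 → #104 → #105 → #102 → Hub: 10+8+19+33+19+12 = 101
Hub → #101 → #103 → #105 → #102 → #104 → Hub: 10+8+14+19+24+15 = 90
Hub → #101 → #103 → #105 → #104 → #102 → Hub: 10+8+14+33+24+12 = 101
Hub → #101 → #104 → #102 → #103 → #105 → Hub: 10+25+24+5+14+21 = 99
Hub → #101 → #104 → #102 → #105 → #103 → Hub: 10+25+24+19+14+7 = 99
… (46 more)
The minimum is 90.
One optimal route: Hub → #101 → #102 → #103 → #105 → #104 → Hub (or its reverse).

Minimum total distance: 90 m.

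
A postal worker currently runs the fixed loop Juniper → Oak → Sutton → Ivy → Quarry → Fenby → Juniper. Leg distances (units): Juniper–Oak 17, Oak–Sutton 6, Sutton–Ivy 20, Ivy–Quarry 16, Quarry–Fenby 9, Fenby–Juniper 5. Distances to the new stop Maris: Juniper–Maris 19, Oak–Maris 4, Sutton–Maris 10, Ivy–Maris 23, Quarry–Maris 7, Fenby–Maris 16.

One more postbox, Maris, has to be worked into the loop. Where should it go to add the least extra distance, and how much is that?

+6 — insert Maris between Juniper and Oak.

Insertion cost between consecutive stops i–j is d(i,Maris) + d(Maris,j) − d(i,j):
  between Juniper and Oak: 19 + 4 − 17 = 6
  between Oak and Sutton: 4 + 10 − 6 = 8
  between Sutton and Ivy: 10 + 23 − 20 = 13
  between Ivy and Quarry: 23 + 7 − 16 = 14
  between Quarry and Fenby: 7 + 16 − 9 = 14
  between Fenby and Juniper: 16 + 19 − 5 = 30
Cheapest insertion is between Juniper and Oak, adding 6.
New total = 73 + 6 = 79.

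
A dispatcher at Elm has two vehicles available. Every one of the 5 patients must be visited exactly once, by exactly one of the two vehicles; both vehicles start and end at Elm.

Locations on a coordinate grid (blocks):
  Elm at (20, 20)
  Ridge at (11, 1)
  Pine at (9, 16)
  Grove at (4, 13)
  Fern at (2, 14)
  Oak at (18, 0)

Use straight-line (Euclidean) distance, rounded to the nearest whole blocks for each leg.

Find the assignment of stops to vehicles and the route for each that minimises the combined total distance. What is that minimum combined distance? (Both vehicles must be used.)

Minimum combined distance: 86 blocks.

There are 2^4 − 1 = 15 ways to divide the 5 stops into two non-empty groups. For each, the best each vehicle can do is its own shortest tour through its group:
  {Ridge} + {Pine, Grove, Fern, Oak}: 42 + 60 = 102
  {Pine} + {Ridge, Grove, Fern, Oak}: 24 + 62 = 86
  {Ridge, Pine} + {Grove, Fern, Oak}: 48 + 60 = 108
  {Grove} + {Ridge, Pine, Fern, Oak}: 34 + 62 = 96
  {Ridge, Grove} + {Pine, Fern, Oak}: 52 + 60 = 112
  {Pine, Grove} + {Ridge, Fern, Oak}: 35 + 62 = 97
  … (15 splits in total)
Best: vehicle 1 Elm → Pine → Elm = 24; vehicle 2 Elm → Grove → Fern → Ridge → Oak → Elm = 62; combined 86.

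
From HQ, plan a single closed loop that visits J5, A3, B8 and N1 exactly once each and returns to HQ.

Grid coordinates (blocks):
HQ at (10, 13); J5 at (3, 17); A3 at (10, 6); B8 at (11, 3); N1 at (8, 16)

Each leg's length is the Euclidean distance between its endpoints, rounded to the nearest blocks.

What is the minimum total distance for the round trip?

HQ→J5→A3→B8→N1→HQ: 8+13+3+13+4 = 41
HQ→J5→A3→N1→B8→HQ: 8+13+10+13+10 = 54
HQ→J5→B8→A3→N1→HQ: 8+16+3+10+4 = 41
HQ→J5→B8→N1→A3→HQ: 8+16+13+10+7 = 54
HQ→J5→N1→A3→B8→HQ: 8+5+10+3+10 = 36
HQ→J5→N1→B8→A3→HQ: 8+5+13+3+7 = 36
HQ→A3→J5→B8→N1→HQ: 7+13+16+13+4 = 53
HQ→A3→J5→N1→B8→HQ: 7+13+5+13+10 = 48
HQ→A3→B8→J5→N1→HQ: 7+3+16+5+4 = 35
HQ→A3→N1→J5→B8→HQ: 7+10+5+16+10 = 48
HQ→B8→J5→A3→N1→HQ: 10+16+13+10+4 = 53
HQ→B8→A3→J5→N1→HQ: 10+3+13+5+4 = 35
The minimum is 35.
One optimal route: HQ → A3 → B8 → J5 → N1 → HQ (or its reverse).

35 blocks — the shortest possible round trip.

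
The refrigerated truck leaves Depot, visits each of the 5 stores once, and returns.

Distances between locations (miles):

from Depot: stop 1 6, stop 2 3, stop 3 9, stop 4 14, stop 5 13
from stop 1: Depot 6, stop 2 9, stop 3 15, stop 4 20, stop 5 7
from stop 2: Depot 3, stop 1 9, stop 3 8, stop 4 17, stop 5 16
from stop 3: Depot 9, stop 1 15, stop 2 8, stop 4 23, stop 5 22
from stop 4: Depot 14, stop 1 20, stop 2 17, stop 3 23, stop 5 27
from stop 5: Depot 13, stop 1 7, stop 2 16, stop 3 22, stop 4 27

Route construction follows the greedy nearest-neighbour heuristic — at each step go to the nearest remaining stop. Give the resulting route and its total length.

From Depot: distances to unvisited — stop 2=3, stop 1=6, stop 3=9, stop 5=13, stop 4=14. Nearest is stop 2 (3).
From stop 2: distances to unvisited — stop 3=8, stop 1=9, stop 5=16, stop 4=17. Nearest is stop 3 (8).
From stop 3: distances to unvisited — stop 1=15, stop 5=22, stop 4=23. Nearest is stop 1 (15).
From stop 1: distances to unvisited — stop 5=7, stop 4=20. Nearest is stop 5 (7).
From stop 5: distances to unvisited — stop 4=27. Nearest is stop 4 (27).
Return stop 4→Depot: 14.
Total = 3 + 8 + 15 + 7 + 27 + 14 = 74.

Nearest-neighbour total = 74 miles; route Depot → stop 2 → stop 3 → stop 1 → stop 5 → stop 4 → Depot.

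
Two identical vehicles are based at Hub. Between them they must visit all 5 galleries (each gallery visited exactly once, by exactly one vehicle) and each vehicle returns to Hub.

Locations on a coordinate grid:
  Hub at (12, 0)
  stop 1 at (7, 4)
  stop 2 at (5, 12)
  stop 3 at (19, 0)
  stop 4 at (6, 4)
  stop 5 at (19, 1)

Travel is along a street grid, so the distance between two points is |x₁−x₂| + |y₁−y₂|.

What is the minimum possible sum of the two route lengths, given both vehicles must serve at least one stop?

Try each way of splitting the stops between the two vehicles (each non-empty) and, for each split, find the best tour for each vehicle:
  {stop 1} + {stop 2, stop 3, stop 4, stop 5}: 18 + 52 = 70
  {stop 2} + {stop 1, stop 3, stop 4, stop 5}: 38 + 34 = 72
  {stop 1, stop 2} + {stop 3, stop 4, stop 5}: 38 + 34 = 72
  {stop 3} + {stop 1, stop 2, stop 4, stop 5}: 14 + 52 = 66
  {stop 1, stop 3} + {stop 2, stop 4, stop 5}: 32 + 52 = 84
  {stop 2, stop 3} + {stop 1, stop 4, stop 5}: 52 + 34 = 86
  … (15 splits in total)
  {stop 1, stop 2, stop 4} + {stop 3, stop 5}: 38 + 16 = 54  ← best
Best: vehicle 1 Hub → stop 1 → stop 2 → stop 4 → Hub = 38; vehicle 2 Hub → stop 3 → stop 5 → Hub = 16; combined 54.

54 — the smallest possible combined total.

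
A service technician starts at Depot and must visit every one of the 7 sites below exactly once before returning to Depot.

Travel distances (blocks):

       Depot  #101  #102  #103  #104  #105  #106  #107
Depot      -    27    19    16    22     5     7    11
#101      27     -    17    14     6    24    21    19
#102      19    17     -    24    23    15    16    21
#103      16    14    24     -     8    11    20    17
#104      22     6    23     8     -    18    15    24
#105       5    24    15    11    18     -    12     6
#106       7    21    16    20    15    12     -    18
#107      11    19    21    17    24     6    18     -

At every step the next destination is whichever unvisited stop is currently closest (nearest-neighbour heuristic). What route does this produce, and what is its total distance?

Nearest-neighbour total = 82 blocks; route Depot → #105 → #107 → #103 → #104 → #101 → #102 → #106 → Depot.

At Depot the remaining stops are #105 5, #106 7, #107 11, #103 16, #102 19, #104 22, #101 27; go to #105.
At #105 the remaining stops are #107 6, #103 11, #106 12, #102 15, #104 18, #101 24; go to #107.
At #107 the remaining stops are #103 17, #106 18, #101 19, #102 21, #104 24; go to #103.
At #103 the remaining stops are #104 8, #101 14, #106 20, #102 24; go to #104.
At #104 the remaining stops are #101 6, #106 15, #102 23; go to #101.
At #101 the remaining stops are #102 17, #106 21; go to #102.
At #102 the remaining stops are #106 16; go to #106.
Return #106→Depot: 7.
Total = 5 + 6 + 17 + 8 + 6 + 17 + 16 + 7 = 82.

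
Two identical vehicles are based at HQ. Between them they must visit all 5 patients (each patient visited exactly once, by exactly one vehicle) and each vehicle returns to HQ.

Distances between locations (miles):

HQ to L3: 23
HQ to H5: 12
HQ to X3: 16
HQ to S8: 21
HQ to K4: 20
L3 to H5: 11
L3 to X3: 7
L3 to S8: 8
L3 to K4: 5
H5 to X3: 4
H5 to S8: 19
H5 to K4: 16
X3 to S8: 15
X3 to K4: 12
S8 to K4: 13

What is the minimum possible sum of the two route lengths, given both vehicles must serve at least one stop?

86 miles — the smallest possible combined total.

There are 2^4 − 1 = 15 ways to divide the 5 stops into two non-empty groups. For each, the best each vehicle can do is its own shortest tour through its group:
  {L3} + {H5, X3, S8, K4}: 46 + 62 = 108
  {H5} + {L3, X3, S8, K4}: 24 + 62 = 86
  {L3, H5} + {X3, S8, K4}: 46 + 62 = 108
  {X3} + {L3, H5, S8, K4}: 32 + 62 = 94
  {L3, X3} + {H5, S8, K4}: 46 + 62 = 108
  {H5, X3} + {L3, S8, K4}: 32 + 54 = 86
  … (15 splits in total)
Best: vehicle 1 HQ → H5 → HQ = 24; vehicle 2 HQ → X3 → L3 → K4 → S8 → HQ = 62; combined 86.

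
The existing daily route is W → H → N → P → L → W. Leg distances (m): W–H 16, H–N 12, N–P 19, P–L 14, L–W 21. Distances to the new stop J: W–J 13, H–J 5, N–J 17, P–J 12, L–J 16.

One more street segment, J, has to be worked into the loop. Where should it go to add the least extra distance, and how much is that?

+2 m — insert J between W and H.

Insertion cost between consecutive stops i–j is d(i,J) + d(J,j) − d(i,j):
  between W and H: 13 + 5 − 16 = 2
  between H and N: 5 + 17 − 12 = 10
  between N and P: 17 + 12 − 19 = 10
  between P and L: 12 + 16 − 14 = 14
  between L and W: 16 + 13 − 21 = 8
Cheapest insertion is between W and H, adding 2.
New total = 82 + 2 = 84.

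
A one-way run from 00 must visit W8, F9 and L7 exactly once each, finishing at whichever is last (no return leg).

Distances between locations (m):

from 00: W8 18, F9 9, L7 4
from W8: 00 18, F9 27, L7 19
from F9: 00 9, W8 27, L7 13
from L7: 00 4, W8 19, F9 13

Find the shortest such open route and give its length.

There are 3! = 6 possible orderings.
00 - W8 - F9 - L7: 18+27+13 = 58
00 - W8 - L7 - F9: 18+19+13 = 50
00 - F9 - W8 - L7: 9+27+19 = 55
00 - F9 - L7 - W8: 9+13+19 = 41
00 - L7 - W8 - F9: 4+19+27 = 50
00 - L7 - F9 - W8: 4+13+27 = 44
The minimum is 41.
One shortest path: 00 → F9 → L7 → W8.

41 m — the minimum one-way total.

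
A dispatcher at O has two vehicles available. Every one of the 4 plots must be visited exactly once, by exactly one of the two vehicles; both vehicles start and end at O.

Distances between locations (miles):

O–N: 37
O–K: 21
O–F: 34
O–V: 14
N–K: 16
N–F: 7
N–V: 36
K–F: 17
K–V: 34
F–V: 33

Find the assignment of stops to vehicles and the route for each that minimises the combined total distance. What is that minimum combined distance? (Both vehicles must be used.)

Check every non-empty split of the stops between the two vehicles; for each half take its own optimal tour:
  {N} + {K, F, V}: 74 + 85 = 159
  {K} + {N, F, V}: 42 + 91 = 133
  {N, K} + {F, V}: 74 + 81 = 155
  {F} + {N, K, V}: 68 + 87 = 155
  {N, F} + {K, V}: 78 + 69 = 147
  {K, F} + {N, V}: 72 + 87 = 159
  … (7 splits in total)
  {N, K, F} + {V}: 78 + 28 = 106  ← best
Best: vehicle 1 O → K → N → F → O = 78; vehicle 2 O → V → O = 28; combined 106.

106 miles — the smallest possible combined total.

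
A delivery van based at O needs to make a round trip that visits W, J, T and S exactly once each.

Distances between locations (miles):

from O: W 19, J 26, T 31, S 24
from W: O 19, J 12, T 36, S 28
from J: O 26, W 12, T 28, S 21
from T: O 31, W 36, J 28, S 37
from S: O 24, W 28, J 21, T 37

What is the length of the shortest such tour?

Minimum total distance: 120 miles.

There are 12 distinct closed tours to check (reversals are equivalent).
O → W → J → T → S → O: 19+12+28+37+24 = 120
O → W → J → S → T → O: 19+12+21+37+31 = 120
O → W → T → J → S → O: 19+36+28+21+24 = 128
O → W → T → S → J → O: 19+36+37+21+26 = 139
O → W → S → J → T → O: 19+28+21+28+31 = 127
O → W → S → T → J → O: 19+28+37+28+26 = 138
O → J → W → T → S → O: 26+12+36+37+24 = 135
O → J → W → S → T → O: 26+12+28+37+31 = 134
O → J → T → W → S → O: 26+28+36+28+24 = 142
O → J → S → W → T → O: 26+21+28+36+31 = 142
O → T → W → J → S → O: 31+36+12+21+24 = 124
O → T → J → W → S → O: 31+28+12+28+24 = 123
The minimum is 120.
One optimal route: O → W → J → T → S → O (or its reverse).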